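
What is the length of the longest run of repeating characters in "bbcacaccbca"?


Input: "bbcacaccbca"
Scanning for longest run:
  Position 1 ('b'): continues run of 'b', length=2
  Position 2 ('c'): new char, reset run to 1
  Position 3 ('a'): new char, reset run to 1
  Position 4 ('c'): new char, reset run to 1
  Position 5 ('a'): new char, reset run to 1
  Position 6 ('c'): new char, reset run to 1
  Position 7 ('c'): continues run of 'c', length=2
  Position 8 ('b'): new char, reset run to 1
  Position 9 ('c'): new char, reset run to 1
  Position 10 ('a'): new char, reset run to 1
Longest run: 'b' with length 2

2


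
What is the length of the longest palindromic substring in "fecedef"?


Input: "fecedef"
Checking substrings for palindromes:
  [1:4] "ece" (len 3) => palindrome
  [3:6] "ede" (len 3) => palindrome
Longest palindromic substring: "ece" with length 3

3


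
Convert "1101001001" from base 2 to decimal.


Input: "1101001001" in base 2
Positional expansion:
  Digit '1' (value 1) x 2^9 = 512
  Digit '1' (value 1) x 2^8 = 256
  Digit '0' (value 0) x 2^7 = 0
  Digit '1' (value 1) x 2^6 = 64
  Digit '0' (value 0) x 2^5 = 0
  Digit '0' (value 0) x 2^4 = 0
  Digit '1' (value 1) x 2^3 = 8
  Digit '0' (value 0) x 2^2 = 0
  Digit '0' (value 0) x 2^1 = 0
  Digit '1' (value 1) x 2^0 = 1
Sum = 841

841


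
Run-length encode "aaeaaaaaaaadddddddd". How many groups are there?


Input: aaeaaaaaaaadddddddd
Scanning for consecutive runs:
  Group 1: 'a' x 2 (positions 0-1)
  Group 2: 'e' x 1 (positions 2-2)
  Group 3: 'a' x 8 (positions 3-10)
  Group 4: 'd' x 8 (positions 11-18)
Total groups: 4

4


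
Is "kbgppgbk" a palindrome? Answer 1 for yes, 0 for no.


Input: kbgppgbk
Reversed: kbgppgbk
  Compare pos 0 ('k') with pos 7 ('k'): match
  Compare pos 1 ('b') with pos 6 ('b'): match
  Compare pos 2 ('g') with pos 5 ('g'): match
  Compare pos 3 ('p') with pos 4 ('p'): match
Result: palindrome

1


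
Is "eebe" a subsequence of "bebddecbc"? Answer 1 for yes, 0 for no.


Check if "eebe" is a subsequence of "bebddecbc"
Greedy scan:
  Position 0 ('b'): no match needed
  Position 1 ('e'): matches sub[0] = 'e'
  Position 2 ('b'): no match needed
  Position 3 ('d'): no match needed
  Position 4 ('d'): no match needed
  Position 5 ('e'): matches sub[1] = 'e'
  Position 6 ('c'): no match needed
  Position 7 ('b'): matches sub[2] = 'b'
  Position 8 ('c'): no match needed
Only matched 3/4 characters => not a subsequence

0


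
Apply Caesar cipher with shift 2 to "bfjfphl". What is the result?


Caesar cipher: shift "bfjfphl" by 2
  'b' (pos 1) + 2 = pos 3 = 'd'
  'f' (pos 5) + 2 = pos 7 = 'h'
  'j' (pos 9) + 2 = pos 11 = 'l'
  'f' (pos 5) + 2 = pos 7 = 'h'
  'p' (pos 15) + 2 = pos 17 = 'r'
  'h' (pos 7) + 2 = pos 9 = 'j'
  'l' (pos 11) + 2 = pos 13 = 'n'
Result: dhlhrjn

dhlhrjn


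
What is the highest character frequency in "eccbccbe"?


Input: eccbccbe
Character counts:
  'b': 2
  'c': 4
  'e': 2
Maximum frequency: 4

4


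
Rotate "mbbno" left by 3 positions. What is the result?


Input: "mbbno", rotate left by 3
First 3 characters: "mbb"
Remaining characters: "no"
Concatenate remaining + first: "no" + "mbb" = "nombb"

nombb


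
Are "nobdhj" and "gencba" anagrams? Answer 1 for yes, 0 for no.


Strings: "nobdhj", "gencba"
Sorted first:  bdhjno
Sorted second: abcegn
Differ at position 0: 'b' vs 'a' => not anagrams

0


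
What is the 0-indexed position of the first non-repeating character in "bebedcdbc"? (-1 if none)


Input: bebedcdbc
Character frequencies:
  'b': 3
  'c': 2
  'd': 2
  'e': 2
Scanning left to right for freq == 1:
  Position 0 ('b'): freq=3, skip
  Position 1 ('e'): freq=2, skip
  Position 2 ('b'): freq=3, skip
  Position 3 ('e'): freq=2, skip
  Position 4 ('d'): freq=2, skip
  Position 5 ('c'): freq=2, skip
  Position 6 ('d'): freq=2, skip
  Position 7 ('b'): freq=3, skip
  Position 8 ('c'): freq=2, skip
  No unique character found => answer = -1

-1


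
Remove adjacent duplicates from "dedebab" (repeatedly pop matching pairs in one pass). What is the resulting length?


Input: dedebab
Stack-based adjacent duplicate removal:
  Read 'd': push. Stack: d
  Read 'e': push. Stack: de
  Read 'd': push. Stack: ded
  Read 'e': push. Stack: dede
  Read 'b': push. Stack: dedeb
  Read 'a': push. Stack: dedeba
  Read 'b': push. Stack: dedebab
Final stack: "dedebab" (length 7)

7


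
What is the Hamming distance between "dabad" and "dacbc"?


Comparing "dabad" and "dacbc" position by position:
  Position 0: 'd' vs 'd' => same
  Position 1: 'a' vs 'a' => same
  Position 2: 'b' vs 'c' => differ
  Position 3: 'a' vs 'b' => differ
  Position 4: 'd' vs 'c' => differ
Total differences (Hamming distance): 3

3


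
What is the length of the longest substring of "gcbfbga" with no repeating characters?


Input: "gcbfbga"
Sliding window (track last position of each char):
  Position 0 ('g'): window [0,0] length 1 -- new best
  Position 1 ('c'): window [0,1] length 2 -- new best
  Position 2 ('b'): window [0,2] length 3 -- new best
  Position 3 ('f'): window [0,3] length 4 -- new best
  Position 4 ('b'): repeat (last at 2), move window start to 3
  Position 4 ('b'): window [3,4] length 2
  Position 5 ('g'): window [3,5] length 3
  Position 6 ('a'): window [3,6] length 4
Longest substring with no repeats: "gcbf" with length 4

4


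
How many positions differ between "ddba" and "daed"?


Comparing "ddba" and "daed" position by position:
  Position 0: 'd' vs 'd' => same
  Position 1: 'd' vs 'a' => DIFFER
  Position 2: 'b' vs 'e' => DIFFER
  Position 3: 'a' vs 'd' => DIFFER
Positions that differ: 3

3


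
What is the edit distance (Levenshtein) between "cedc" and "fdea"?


Computing edit distance: "cedc" -> "fdea"
DP table:
           f    d    e    a
      0    1    2    3    4
  c   1    1    2    3    4
  e   2    2    2    2    3
  d   3    3    2    3    3
  c   4    4    3    3    4
Edit distance = dp[4][4] = 4

4


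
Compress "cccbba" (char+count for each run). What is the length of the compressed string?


Input: cccbba
Runs:
  'c' x 3 => "c3"
  'b' x 2 => "b2"
  'a' x 1 => "a1"
Compressed: "c3b2a1"
Compressed length: 6

6


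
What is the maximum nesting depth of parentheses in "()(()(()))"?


Input: "()(()(()))"
Tracking depth:
  Position 0 '(': depth becomes 1
  Position 1 ')': depth becomes 0
  Position 2 '(': depth becomes 1
  Position 3 '(': depth becomes 2
  Position 4 ')': depth becomes 1
  Position 5 '(': depth becomes 2
  Position 6 '(': depth becomes 3
  Position 7 ')': depth becomes 2
  Position 8 ')': depth becomes 1
  Position 9 ')': depth becomes 0
Maximum depth reached: 3

3


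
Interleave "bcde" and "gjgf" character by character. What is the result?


Interleaving "bcde" and "gjgf":
  Position 0: 'b' from first, 'g' from second => "bg"
  Position 1: 'c' from first, 'j' from second => "cj"
  Position 2: 'd' from first, 'g' from second => "dg"
  Position 3: 'e' from first, 'f' from second => "ef"
Result: bgcjdgef

bgcjdgef


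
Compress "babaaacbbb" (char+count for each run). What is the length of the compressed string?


Input: babaaacbbb
Runs:
  'b' x 1 => "b1"
  'a' x 1 => "a1"
  'b' x 1 => "b1"
  'a' x 3 => "a3"
  'c' x 1 => "c1"
  'b' x 3 => "b3"
Compressed: "b1a1b1a3c1b3"
Compressed length: 12

12


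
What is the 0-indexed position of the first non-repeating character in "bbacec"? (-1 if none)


Input: bbacec
Character frequencies:
  'a': 1
  'b': 2
  'c': 2
  'e': 1
Scanning left to right for freq == 1:
  Position 0 ('b'): freq=2, skip
  Position 1 ('b'): freq=2, skip
  Position 2 ('a'): unique! => answer = 2

2


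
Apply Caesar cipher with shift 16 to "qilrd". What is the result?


Caesar cipher: shift "qilrd" by 16
  'q' (pos 16) + 16 = pos 6 = 'g'
  'i' (pos 8) + 16 = pos 24 = 'y'
  'l' (pos 11) + 16 = pos 1 = 'b'
  'r' (pos 17) + 16 = pos 7 = 'h'
  'd' (pos 3) + 16 = pos 19 = 't'
Result: gybht

gybht


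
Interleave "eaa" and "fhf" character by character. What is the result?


Interleaving "eaa" and "fhf":
  Position 0: 'e' from first, 'f' from second => "ef"
  Position 1: 'a' from first, 'h' from second => "ah"
  Position 2: 'a' from first, 'f' from second => "af"
Result: efahaf

efahaf


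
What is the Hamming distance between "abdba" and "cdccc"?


Comparing "abdba" and "cdccc" position by position:
  Position 0: 'a' vs 'c' => differ
  Position 1: 'b' vs 'd' => differ
  Position 2: 'd' vs 'c' => differ
  Position 3: 'b' vs 'c' => differ
  Position 4: 'a' vs 'c' => differ
Total differences (Hamming distance): 5

5


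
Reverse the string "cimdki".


Input: cimdki
Reading characters right to left:
  Position 5: 'i'
  Position 4: 'k'
  Position 3: 'd'
  Position 2: 'm'
  Position 1: 'i'
  Position 0: 'c'
Reversed: ikdmic

ikdmic


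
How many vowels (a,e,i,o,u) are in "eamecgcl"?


Input: eamecgcl
Checking each character:
  'e' at position 0: vowel (running total: 1)
  'a' at position 1: vowel (running total: 2)
  'm' at position 2: consonant
  'e' at position 3: vowel (running total: 3)
  'c' at position 4: consonant
  'g' at position 5: consonant
  'c' at position 6: consonant
  'l' at position 7: consonant
Total vowels: 3

3


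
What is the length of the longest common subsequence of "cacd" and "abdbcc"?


LCS of "cacd" and "abdbcc"
DP table:
           a    b    d    b    c    c
      0    0    0    0    0    0    0
  c   0    0    0    0    0    1    1
  a   0    1    1    1    1    1    1
  c   0    1    1    1    1    2    2
  d   0    1    1    2    2    2    2
LCS length = dp[4][6] = 2

2


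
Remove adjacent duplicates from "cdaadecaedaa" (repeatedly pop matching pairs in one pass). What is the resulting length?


Input: cdaadecaedaa
Stack-based adjacent duplicate removal:
  Read 'c': push. Stack: c
  Read 'd': push. Stack: cd
  Read 'a': push. Stack: cda
  Read 'a': matches stack top 'a' => pop. Stack: cd
  Read 'd': matches stack top 'd' => pop. Stack: c
  Read 'e': push. Stack: ce
  Read 'c': push. Stack: cec
  Read 'a': push. Stack: ceca
  Read 'e': push. Stack: cecae
  Read 'd': push. Stack: cecaed
  Read 'a': push. Stack: cecaeda
  Read 'a': matches stack top 'a' => pop. Stack: cecaed
Final stack: "cecaed" (length 6)

6


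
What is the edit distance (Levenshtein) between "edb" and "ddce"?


Computing edit distance: "edb" -> "ddce"
DP table:
           d    d    c    e
      0    1    2    3    4
  e   1    1    2    3    3
  d   2    1    1    2    3
  b   3    2    2    2    3
Edit distance = dp[3][4] = 3

3


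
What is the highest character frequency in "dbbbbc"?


Input: dbbbbc
Character counts:
  'b': 4
  'c': 1
  'd': 1
Maximum frequency: 4

4


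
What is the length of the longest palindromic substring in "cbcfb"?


Input: "cbcfb"
Checking substrings for palindromes:
  [0:3] "cbc" (len 3) => palindrome
Longest palindromic substring: "cbc" with length 3

3


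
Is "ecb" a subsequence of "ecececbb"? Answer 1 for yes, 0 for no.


Check if "ecb" is a subsequence of "ecececbb"
Greedy scan:
  Position 0 ('e'): matches sub[0] = 'e'
  Position 1 ('c'): matches sub[1] = 'c'
  Position 2 ('e'): no match needed
  Position 3 ('c'): no match needed
  Position 4 ('e'): no match needed
  Position 5 ('c'): no match needed
  Position 6 ('b'): matches sub[2] = 'b'
  Position 7 ('b'): no match needed
All 3 characters matched => is a subsequence

1


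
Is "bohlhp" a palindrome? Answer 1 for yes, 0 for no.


Input: bohlhp
Reversed: phlhob
  Compare pos 0 ('b') with pos 5 ('p'): MISMATCH
  Compare pos 1 ('o') with pos 4 ('h'): MISMATCH
  Compare pos 2 ('h') with pos 3 ('l'): MISMATCH
Result: not a palindrome

0


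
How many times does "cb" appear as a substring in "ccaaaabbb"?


Searching for "cb" in "ccaaaabbb"
Scanning each position:
  Position 0: "cc" => no
  Position 1: "ca" => no
  Position 2: "aa" => no
  Position 3: "aa" => no
  Position 4: "aa" => no
  Position 5: "ab" => no
  Position 6: "bb" => no
  Position 7: "bb" => no
Total occurrences: 0

0


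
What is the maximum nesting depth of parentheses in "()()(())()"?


Input: "()()(())()"
Tracking depth:
  Position 0 '(': depth becomes 1
  Position 1 ')': depth becomes 0
  Position 2 '(': depth becomes 1
  Position 3 ')': depth becomes 0
  Position 4 '(': depth becomes 1
  Position 5 '(': depth becomes 2
  Position 6 ')': depth becomes 1
  Position 7 ')': depth becomes 0
  Position 8 '(': depth becomes 1
  Position 9 ')': depth becomes 0
Maximum depth reached: 2

2


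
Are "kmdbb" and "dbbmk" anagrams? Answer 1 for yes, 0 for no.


Strings: "kmdbb", "dbbmk"
Sorted first:  bbdkm
Sorted second: bbdkm
Sorted forms match => anagrams

1


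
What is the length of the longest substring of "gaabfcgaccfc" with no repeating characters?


Input: "gaabfcgaccfc"
Sliding window (track last position of each char):
  Position 0 ('g'): window [0,0] length 1 -- new best
  Position 1 ('a'): window [0,1] length 2 -- new best
  Position 2 ('a'): repeat (last at 1), move window start to 2
  Position 2 ('a'): window [2,2] length 1
  Position 3 ('b'): window [2,3] length 2
  Position 4 ('f'): window [2,4] length 3 -- new best
  Position 5 ('c'): window [2,5] length 4 -- new best
  Position 6 ('g'): window [2,6] length 5 -- new best
  Position 7 ('a'): repeat (last at 2), move window start to 3
  Position 7 ('a'): window [3,7] length 5
  Position 8 ('c'): repeat (last at 5), move window start to 6
  Position 8 ('c'): window [6,8] length 3
  Position 9 ('c'): repeat (last at 8), move window start to 9
  Position 9 ('c'): window [9,9] length 1
  Position 10 ('f'): window [9,10] length 2
  Position 11 ('c'): repeat (last at 9), move window start to 10
  Position 11 ('c'): window [10,11] length 2
Longest substring with no repeats: "abfcg" with length 5

5


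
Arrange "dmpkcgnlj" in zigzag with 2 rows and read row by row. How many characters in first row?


Zigzag "dmpkcgnlj" into 2 rows:
Placing characters:
  'd' => row 0
  'm' => row 1
  'p' => row 0
  'k' => row 1
  'c' => row 0
  'g' => row 1
  'n' => row 0
  'l' => row 1
  'j' => row 0
Rows:
  Row 0: "dpcnj"
  Row 1: "mkgl"
First row length: 5

5


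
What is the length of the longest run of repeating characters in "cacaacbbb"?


Input: "cacaacbbb"
Scanning for longest run:
  Position 1 ('a'): new char, reset run to 1
  Position 2 ('c'): new char, reset run to 1
  Position 3 ('a'): new char, reset run to 1
  Position 4 ('a'): continues run of 'a', length=2
  Position 5 ('c'): new char, reset run to 1
  Position 6 ('b'): new char, reset run to 1
  Position 7 ('b'): continues run of 'b', length=2
  Position 8 ('b'): continues run of 'b', length=3
Longest run: 'b' with length 3

3


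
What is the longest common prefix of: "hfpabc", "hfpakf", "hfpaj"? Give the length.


Words: hfpabc, hfpakf, hfpaj
  Position 0: all 'h' => match
  Position 1: all 'f' => match
  Position 2: all 'p' => match
  Position 3: all 'a' => match
  Position 4: ('b', 'k', 'j') => mismatch, stop
LCP = "hfpa" (length 4)

4


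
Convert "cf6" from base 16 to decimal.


Input: "cf6" in base 16
Positional expansion:
  Digit 'c' (value 12) x 16^2 = 3072
  Digit 'f' (value 15) x 16^1 = 240
  Digit '6' (value 6) x 16^0 = 6
Sum = 3318

3318


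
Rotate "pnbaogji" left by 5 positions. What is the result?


Input: "pnbaogji", rotate left by 5
First 5 characters: "pnbao"
Remaining characters: "gji"
Concatenate remaining + first: "gji" + "pnbao" = "gjipnbao"

gjipnbao


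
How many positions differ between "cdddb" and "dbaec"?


Comparing "cdddb" and "dbaec" position by position:
  Position 0: 'c' vs 'd' => DIFFER
  Position 1: 'd' vs 'b' => DIFFER
  Position 2: 'd' vs 'a' => DIFFER
  Position 3: 'd' vs 'e' => DIFFER
  Position 4: 'b' vs 'c' => DIFFER
Positions that differ: 5

5


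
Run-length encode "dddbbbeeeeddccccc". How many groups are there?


Input: dddbbbeeeeddccccc
Scanning for consecutive runs:
  Group 1: 'd' x 3 (positions 0-2)
  Group 2: 'b' x 3 (positions 3-5)
  Group 3: 'e' x 4 (positions 6-9)
  Group 4: 'd' x 2 (positions 10-11)
  Group 5: 'c' x 5 (positions 12-16)
Total groups: 5

5


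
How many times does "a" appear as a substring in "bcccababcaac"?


Searching for "a" in "bcccababcaac"
Scanning each position:
  Position 0: "b" => no
  Position 1: "c" => no
  Position 2: "c" => no
  Position 3: "c" => no
  Position 4: "a" => MATCH
  Position 5: "b" => no
  Position 6: "a" => MATCH
  Position 7: "b" => no
  Position 8: "c" => no
  Position 9: "a" => MATCH
  Position 10: "a" => MATCH
  Position 11: "c" => no
Total occurrences: 4

4


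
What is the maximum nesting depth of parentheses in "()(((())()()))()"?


Input: "()(((())()()))()"
Tracking depth:
  Position 0 '(': depth becomes 1
  Position 1 ')': depth becomes 0
  Position 2 '(': depth becomes 1
  Position 3 '(': depth becomes 2
  Position 4 '(': depth becomes 3
  Position 5 '(': depth becomes 4
  Position 6 ')': depth becomes 3
  Position 7 ')': depth becomes 2
  Position 8 '(': depth becomes 3
  Position 9 ')': depth becomes 2
  Position 10 '(': depth becomes 3
  Position 11 ')': depth becomes 2
  Position 12 ')': depth becomes 1
  Position 13 ')': depth becomes 0
  Position 14 '(': depth becomes 1
  Position 15 ')': depth becomes 0
Maximum depth reached: 4

4


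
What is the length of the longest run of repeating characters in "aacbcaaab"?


Input: "aacbcaaab"
Scanning for longest run:
  Position 1 ('a'): continues run of 'a', length=2
  Position 2 ('c'): new char, reset run to 1
  Position 3 ('b'): new char, reset run to 1
  Position 4 ('c'): new char, reset run to 1
  Position 5 ('a'): new char, reset run to 1
  Position 6 ('a'): continues run of 'a', length=2
  Position 7 ('a'): continues run of 'a', length=3
  Position 8 ('b'): new char, reset run to 1
Longest run: 'a' with length 3

3


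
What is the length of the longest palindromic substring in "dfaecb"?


Input: "dfaecb"
Checking substrings for palindromes:
  No multi-char palindromic substrings found
Longest palindromic substring: "d" with length 1

1


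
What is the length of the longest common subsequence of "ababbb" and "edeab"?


LCS of "ababbb" and "edeab"
DP table:
           e    d    e    a    b
      0    0    0    0    0    0
  a   0    0    0    0    1    1
  b   0    0    0    0    1    2
  a   0    0    0    0    1    2
  b   0    0    0    0    1    2
  b   0    0    0    0    1    2
  b   0    0    0    0    1    2
LCS length = dp[6][5] = 2

2


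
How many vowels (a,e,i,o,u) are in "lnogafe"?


Input: lnogafe
Checking each character:
  'l' at position 0: consonant
  'n' at position 1: consonant
  'o' at position 2: vowel (running total: 1)
  'g' at position 3: consonant
  'a' at position 4: vowel (running total: 2)
  'f' at position 5: consonant
  'e' at position 6: vowel (running total: 3)
Total vowels: 3

3


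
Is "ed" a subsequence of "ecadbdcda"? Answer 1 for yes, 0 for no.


Check if "ed" is a subsequence of "ecadbdcda"
Greedy scan:
  Position 0 ('e'): matches sub[0] = 'e'
  Position 1 ('c'): no match needed
  Position 2 ('a'): no match needed
  Position 3 ('d'): matches sub[1] = 'd'
  Position 4 ('b'): no match needed
  Position 5 ('d'): no match needed
  Position 6 ('c'): no match needed
  Position 7 ('d'): no match needed
  Position 8 ('a'): no match needed
All 2 characters matched => is a subsequence

1


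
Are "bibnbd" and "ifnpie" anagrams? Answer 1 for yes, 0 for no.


Strings: "bibnbd", "ifnpie"
Sorted first:  bbbdin
Sorted second: efiinp
Differ at position 0: 'b' vs 'e' => not anagrams

0


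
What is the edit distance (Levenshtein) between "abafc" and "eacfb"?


Computing edit distance: "abafc" -> "eacfb"
DP table:
           e    a    c    f    b
      0    1    2    3    4    5
  a   1    1    1    2    3    4
  b   2    2    2    2    3    3
  a   3    3    2    3    3    4
  f   4    4    3    3    3    4
  c   5    5    4    3    4    4
Edit distance = dp[5][5] = 4

4


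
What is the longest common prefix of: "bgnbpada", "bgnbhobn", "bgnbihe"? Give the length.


Words: bgnbpada, bgnbhobn, bgnbihe
  Position 0: all 'b' => match
  Position 1: all 'g' => match
  Position 2: all 'n' => match
  Position 3: all 'b' => match
  Position 4: ('p', 'h', 'i') => mismatch, stop
LCP = "bgnb" (length 4)

4


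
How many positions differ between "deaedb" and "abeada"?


Comparing "deaedb" and "abeada" position by position:
  Position 0: 'd' vs 'a' => DIFFER
  Position 1: 'e' vs 'b' => DIFFER
  Position 2: 'a' vs 'e' => DIFFER
  Position 3: 'e' vs 'a' => DIFFER
  Position 4: 'd' vs 'd' => same
  Position 5: 'b' vs 'a' => DIFFER
Positions that differ: 5

5


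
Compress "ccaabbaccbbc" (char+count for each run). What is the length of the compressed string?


Input: ccaabbaccbbc
Runs:
  'c' x 2 => "c2"
  'a' x 2 => "a2"
  'b' x 2 => "b2"
  'a' x 1 => "a1"
  'c' x 2 => "c2"
  'b' x 2 => "b2"
  'c' x 1 => "c1"
Compressed: "c2a2b2a1c2b2c1"
Compressed length: 14

14


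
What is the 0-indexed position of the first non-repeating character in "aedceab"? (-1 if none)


Input: aedceab
Character frequencies:
  'a': 2
  'b': 1
  'c': 1
  'd': 1
  'e': 2
Scanning left to right for freq == 1:
  Position 0 ('a'): freq=2, skip
  Position 1 ('e'): freq=2, skip
  Position 2 ('d'): unique! => answer = 2

2


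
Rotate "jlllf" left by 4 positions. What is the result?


Input: "jlllf", rotate left by 4
First 4 characters: "jlll"
Remaining characters: "f"
Concatenate remaining + first: "f" + "jlll" = "fjlll"

fjlll


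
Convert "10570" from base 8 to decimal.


Input: "10570" in base 8
Positional expansion:
  Digit '1' (value 1) x 8^4 = 4096
  Digit '0' (value 0) x 8^3 = 0
  Digit '5' (value 5) x 8^2 = 320
  Digit '7' (value 7) x 8^1 = 56
  Digit '0' (value 0) x 8^0 = 0
Sum = 4472

4472


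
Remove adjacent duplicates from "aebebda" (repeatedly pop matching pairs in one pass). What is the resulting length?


Input: aebebda
Stack-based adjacent duplicate removal:
  Read 'a': push. Stack: a
  Read 'e': push. Stack: ae
  Read 'b': push. Stack: aeb
  Read 'e': push. Stack: aebe
  Read 'b': push. Stack: aebeb
  Read 'd': push. Stack: aebebd
  Read 'a': push. Stack: aebebda
Final stack: "aebebda" (length 7)

7


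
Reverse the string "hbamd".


Input: hbamd
Reading characters right to left:
  Position 4: 'd'
  Position 3: 'm'
  Position 2: 'a'
  Position 1: 'b'
  Position 0: 'h'
Reversed: dmabh

dmabh


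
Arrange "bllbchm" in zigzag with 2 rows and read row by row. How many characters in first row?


Zigzag "bllbchm" into 2 rows:
Placing characters:
  'b' => row 0
  'l' => row 1
  'l' => row 0
  'b' => row 1
  'c' => row 0
  'h' => row 1
  'm' => row 0
Rows:
  Row 0: "blcm"
  Row 1: "lbh"
First row length: 4

4


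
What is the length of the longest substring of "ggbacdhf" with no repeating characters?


Input: "ggbacdhf"
Sliding window (track last position of each char):
  Position 0 ('g'): window [0,0] length 1 -- new best
  Position 1 ('g'): repeat (last at 0), move window start to 1
  Position 1 ('g'): window [1,1] length 1
  Position 2 ('b'): window [1,2] length 2 -- new best
  Position 3 ('a'): window [1,3] length 3 -- new best
  Position 4 ('c'): window [1,4] length 4 -- new best
  Position 5 ('d'): window [1,5] length 5 -- new best
  Position 6 ('h'): window [1,6] length 6 -- new best
  Position 7 ('f'): window [1,7] length 7 -- new best
Longest substring with no repeats: "gbacdhf" with length 7

7


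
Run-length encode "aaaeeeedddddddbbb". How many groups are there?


Input: aaaeeeedddddddbbb
Scanning for consecutive runs:
  Group 1: 'a' x 3 (positions 0-2)
  Group 2: 'e' x 4 (positions 3-6)
  Group 3: 'd' x 7 (positions 7-13)
  Group 4: 'b' x 3 (positions 14-16)
Total groups: 4

4


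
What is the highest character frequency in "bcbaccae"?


Input: bcbaccae
Character counts:
  'a': 2
  'b': 2
  'c': 3
  'e': 1
Maximum frequency: 3

3


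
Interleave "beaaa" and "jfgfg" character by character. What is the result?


Interleaving "beaaa" and "jfgfg":
  Position 0: 'b' from first, 'j' from second => "bj"
  Position 1: 'e' from first, 'f' from second => "ef"
  Position 2: 'a' from first, 'g' from second => "ag"
  Position 3: 'a' from first, 'f' from second => "af"
  Position 4: 'a' from first, 'g' from second => "ag"
Result: bjefagafag

bjefagafag


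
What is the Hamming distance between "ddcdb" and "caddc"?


Comparing "ddcdb" and "caddc" position by position:
  Position 0: 'd' vs 'c' => differ
  Position 1: 'd' vs 'a' => differ
  Position 2: 'c' vs 'd' => differ
  Position 3: 'd' vs 'd' => same
  Position 4: 'b' vs 'c' => differ
Total differences (Hamming distance): 4

4


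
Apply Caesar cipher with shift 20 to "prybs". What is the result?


Caesar cipher: shift "prybs" by 20
  'p' (pos 15) + 20 = pos 9 = 'j'
  'r' (pos 17) + 20 = pos 11 = 'l'
  'y' (pos 24) + 20 = pos 18 = 's'
  'b' (pos 1) + 20 = pos 21 = 'v'
  's' (pos 18) + 20 = pos 12 = 'm'
Result: jlsvm

jlsvm


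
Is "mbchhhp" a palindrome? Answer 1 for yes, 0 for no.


Input: mbchhhp
Reversed: phhhcbm
  Compare pos 0 ('m') with pos 6 ('p'): MISMATCH
  Compare pos 1 ('b') with pos 5 ('h'): MISMATCH
  Compare pos 2 ('c') with pos 4 ('h'): MISMATCH
Result: not a palindrome

0


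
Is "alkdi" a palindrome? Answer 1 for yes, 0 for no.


Input: alkdi
Reversed: idkla
  Compare pos 0 ('a') with pos 4 ('i'): MISMATCH
  Compare pos 1 ('l') with pos 3 ('d'): MISMATCH
Result: not a palindrome

0


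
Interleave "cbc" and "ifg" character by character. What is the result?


Interleaving "cbc" and "ifg":
  Position 0: 'c' from first, 'i' from second => "ci"
  Position 1: 'b' from first, 'f' from second => "bf"
  Position 2: 'c' from first, 'g' from second => "cg"
Result: cibfcg

cibfcg


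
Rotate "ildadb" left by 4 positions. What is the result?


Input: "ildadb", rotate left by 4
First 4 characters: "ilda"
Remaining characters: "db"
Concatenate remaining + first: "db" + "ilda" = "dbilda"

dbilda


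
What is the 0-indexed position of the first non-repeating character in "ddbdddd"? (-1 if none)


Input: ddbdddd
Character frequencies:
  'b': 1
  'd': 6
Scanning left to right for freq == 1:
  Position 0 ('d'): freq=6, skip
  Position 1 ('d'): freq=6, skip
  Position 2 ('b'): unique! => answer = 2

2


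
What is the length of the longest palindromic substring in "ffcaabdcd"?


Input: "ffcaabdcd"
Checking substrings for palindromes:
  [6:9] "dcd" (len 3) => palindrome
  [0:2] "ff" (len 2) => palindrome
  [3:5] "aa" (len 2) => palindrome
Longest palindromic substring: "dcd" with length 3

3


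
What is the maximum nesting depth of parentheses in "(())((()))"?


Input: "(())((()))"
Tracking depth:
  Position 0 '(': depth becomes 1
  Position 1 '(': depth becomes 2
  Position 2 ')': depth becomes 1
  Position 3 ')': depth becomes 0
  Position 4 '(': depth becomes 1
  Position 5 '(': depth becomes 2
  Position 6 '(': depth becomes 3
  Position 7 ')': depth becomes 2
  Position 8 ')': depth becomes 1
  Position 9 ')': depth becomes 0
Maximum depth reached: 3

3


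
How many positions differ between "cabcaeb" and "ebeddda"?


Comparing "cabcaeb" and "ebeddda" position by position:
  Position 0: 'c' vs 'e' => DIFFER
  Position 1: 'a' vs 'b' => DIFFER
  Position 2: 'b' vs 'e' => DIFFER
  Position 3: 'c' vs 'd' => DIFFER
  Position 4: 'a' vs 'd' => DIFFER
  Position 5: 'e' vs 'd' => DIFFER
  Position 6: 'b' vs 'a' => DIFFER
Positions that differ: 7

7


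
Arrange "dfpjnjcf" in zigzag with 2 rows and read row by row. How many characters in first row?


Zigzag "dfpjnjcf" into 2 rows:
Placing characters:
  'd' => row 0
  'f' => row 1
  'p' => row 0
  'j' => row 1
  'n' => row 0
  'j' => row 1
  'c' => row 0
  'f' => row 1
Rows:
  Row 0: "dpnc"
  Row 1: "fjjf"
First row length: 4

4


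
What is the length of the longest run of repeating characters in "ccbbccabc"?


Input: "ccbbccabc"
Scanning for longest run:
  Position 1 ('c'): continues run of 'c', length=2
  Position 2 ('b'): new char, reset run to 1
  Position 3 ('b'): continues run of 'b', length=2
  Position 4 ('c'): new char, reset run to 1
  Position 5 ('c'): continues run of 'c', length=2
  Position 6 ('a'): new char, reset run to 1
  Position 7 ('b'): new char, reset run to 1
  Position 8 ('c'): new char, reset run to 1
Longest run: 'c' with length 2

2


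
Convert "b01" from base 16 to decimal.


Input: "b01" in base 16
Positional expansion:
  Digit 'b' (value 11) x 16^2 = 2816
  Digit '0' (value 0) x 16^1 = 0
  Digit '1' (value 1) x 16^0 = 1
Sum = 2817

2817


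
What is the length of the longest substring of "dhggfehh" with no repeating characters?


Input: "dhggfehh"
Sliding window (track last position of each char):
  Position 0 ('d'): window [0,0] length 1 -- new best
  Position 1 ('h'): window [0,1] length 2 -- new best
  Position 2 ('g'): window [0,2] length 3 -- new best
  Position 3 ('g'): repeat (last at 2), move window start to 3
  Position 3 ('g'): window [3,3] length 1
  Position 4 ('f'): window [3,4] length 2
  Position 5 ('e'): window [3,5] length 3
  Position 6 ('h'): window [3,6] length 4 -- new best
  Position 7 ('h'): repeat (last at 6), move window start to 7
  Position 7 ('h'): window [7,7] length 1
Longest substring with no repeats: "gfeh" with length 4

4


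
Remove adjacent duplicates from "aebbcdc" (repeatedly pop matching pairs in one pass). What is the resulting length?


Input: aebbcdc
Stack-based adjacent duplicate removal:
  Read 'a': push. Stack: a
  Read 'e': push. Stack: ae
  Read 'b': push. Stack: aeb
  Read 'b': matches stack top 'b' => pop. Stack: ae
  Read 'c': push. Stack: aec
  Read 'd': push. Stack: aecd
  Read 'c': push. Stack: aecdc
Final stack: "aecdc" (length 5)

5


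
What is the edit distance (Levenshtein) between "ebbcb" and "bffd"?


Computing edit distance: "ebbcb" -> "bffd"
DP table:
           b    f    f    d
      0    1    2    3    4
  e   1    1    2    3    4
  b   2    1    2    3    4
  b   3    2    2    3    4
  c   4    3    3    3    4
  b   5    4    4    4    4
Edit distance = dp[5][4] = 4

4


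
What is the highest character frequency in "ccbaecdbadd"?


Input: ccbaecdbadd
Character counts:
  'a': 2
  'b': 2
  'c': 3
  'd': 3
  'e': 1
Maximum frequency: 3

3


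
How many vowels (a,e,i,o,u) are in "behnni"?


Input: behnni
Checking each character:
  'b' at position 0: consonant
  'e' at position 1: vowel (running total: 1)
  'h' at position 2: consonant
  'n' at position 3: consonant
  'n' at position 4: consonant
  'i' at position 5: vowel (running total: 2)
Total vowels: 2

2


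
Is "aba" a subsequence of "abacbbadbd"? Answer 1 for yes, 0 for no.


Check if "aba" is a subsequence of "abacbbadbd"
Greedy scan:
  Position 0 ('a'): matches sub[0] = 'a'
  Position 1 ('b'): matches sub[1] = 'b'
  Position 2 ('a'): matches sub[2] = 'a'
  Position 3 ('c'): no match needed
  Position 4 ('b'): no match needed
  Position 5 ('b'): no match needed
  Position 6 ('a'): no match needed
  Position 7 ('d'): no match needed
  Position 8 ('b'): no match needed
  Position 9 ('d'): no match needed
All 3 characters matched => is a subsequence

1


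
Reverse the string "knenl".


Input: knenl
Reading characters right to left:
  Position 4: 'l'
  Position 3: 'n'
  Position 2: 'e'
  Position 1: 'n'
  Position 0: 'k'
Reversed: lnenk

lnenk


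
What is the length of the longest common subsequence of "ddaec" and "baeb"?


LCS of "ddaec" and "baeb"
DP table:
           b    a    e    b
      0    0    0    0    0
  d   0    0    0    0    0
  d   0    0    0    0    0
  a   0    0    1    1    1
  e   0    0    1    2    2
  c   0    0    1    2    2
LCS length = dp[5][4] = 2

2


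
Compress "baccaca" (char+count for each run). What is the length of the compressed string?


Input: baccaca
Runs:
  'b' x 1 => "b1"
  'a' x 1 => "a1"
  'c' x 2 => "c2"
  'a' x 1 => "a1"
  'c' x 1 => "c1"
  'a' x 1 => "a1"
Compressed: "b1a1c2a1c1a1"
Compressed length: 12

12


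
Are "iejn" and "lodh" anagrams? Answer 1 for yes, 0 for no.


Strings: "iejn", "lodh"
Sorted first:  eijn
Sorted second: dhlo
Differ at position 0: 'e' vs 'd' => not anagrams

0


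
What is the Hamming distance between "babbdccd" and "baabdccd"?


Comparing "babbdccd" and "baabdccd" position by position:
  Position 0: 'b' vs 'b' => same
  Position 1: 'a' vs 'a' => same
  Position 2: 'b' vs 'a' => differ
  Position 3: 'b' vs 'b' => same
  Position 4: 'd' vs 'd' => same
  Position 5: 'c' vs 'c' => same
  Position 6: 'c' vs 'c' => same
  Position 7: 'd' vs 'd' => same
Total differences (Hamming distance): 1

1


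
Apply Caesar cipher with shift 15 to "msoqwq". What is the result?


Caesar cipher: shift "msoqwq" by 15
  'm' (pos 12) + 15 = pos 1 = 'b'
  's' (pos 18) + 15 = pos 7 = 'h'
  'o' (pos 14) + 15 = pos 3 = 'd'
  'q' (pos 16) + 15 = pos 5 = 'f'
  'w' (pos 22) + 15 = pos 11 = 'l'
  'q' (pos 16) + 15 = pos 5 = 'f'
Result: bhdflf

bhdflf


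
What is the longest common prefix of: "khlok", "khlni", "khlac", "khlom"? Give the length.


Words: khlok, khlni, khlac, khlom
  Position 0: all 'k' => match
  Position 1: all 'h' => match
  Position 2: all 'l' => match
  Position 3: ('o', 'n', 'a', 'o') => mismatch, stop
LCP = "khl" (length 3)

3


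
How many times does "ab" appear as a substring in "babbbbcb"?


Searching for "ab" in "babbbbcb"
Scanning each position:
  Position 0: "ba" => no
  Position 1: "ab" => MATCH
  Position 2: "bb" => no
  Position 3: "bb" => no
  Position 4: "bb" => no
  Position 5: "bc" => no
  Position 6: "cb" => no
Total occurrences: 1

1


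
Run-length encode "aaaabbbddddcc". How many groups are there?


Input: aaaabbbddddcc
Scanning for consecutive runs:
  Group 1: 'a' x 4 (positions 0-3)
  Group 2: 'b' x 3 (positions 4-6)
  Group 3: 'd' x 4 (positions 7-10)
  Group 4: 'c' x 2 (positions 11-12)
Total groups: 4

4


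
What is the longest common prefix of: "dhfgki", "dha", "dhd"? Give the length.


Words: dhfgki, dha, dhd
  Position 0: all 'd' => match
  Position 1: all 'h' => match
  Position 2: ('f', 'a', 'd') => mismatch, stop
LCP = "dh" (length 2)

2


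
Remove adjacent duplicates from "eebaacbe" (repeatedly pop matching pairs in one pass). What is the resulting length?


Input: eebaacbe
Stack-based adjacent duplicate removal:
  Read 'e': push. Stack: e
  Read 'e': matches stack top 'e' => pop. Stack: (empty)
  Read 'b': push. Stack: b
  Read 'a': push. Stack: ba
  Read 'a': matches stack top 'a' => pop. Stack: b
  Read 'c': push. Stack: bc
  Read 'b': push. Stack: bcb
  Read 'e': push. Stack: bcbe
Final stack: "bcbe" (length 4)

4


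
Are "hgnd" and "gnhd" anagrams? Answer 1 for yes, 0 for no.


Strings: "hgnd", "gnhd"
Sorted first:  dghn
Sorted second: dghn
Sorted forms match => anagrams

1


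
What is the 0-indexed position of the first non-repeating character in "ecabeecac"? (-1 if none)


Input: ecabeecac
Character frequencies:
  'a': 2
  'b': 1
  'c': 3
  'e': 3
Scanning left to right for freq == 1:
  Position 0 ('e'): freq=3, skip
  Position 1 ('c'): freq=3, skip
  Position 2 ('a'): freq=2, skip
  Position 3 ('b'): unique! => answer = 3

3


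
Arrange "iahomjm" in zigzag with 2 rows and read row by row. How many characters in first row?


Zigzag "iahomjm" into 2 rows:
Placing characters:
  'i' => row 0
  'a' => row 1
  'h' => row 0
  'o' => row 1
  'm' => row 0
  'j' => row 1
  'm' => row 0
Rows:
  Row 0: "ihmm"
  Row 1: "aoj"
First row length: 4

4


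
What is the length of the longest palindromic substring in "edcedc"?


Input: "edcedc"
Checking substrings for palindromes:
  No multi-char palindromic substrings found
Longest palindromic substring: "e" with length 1

1


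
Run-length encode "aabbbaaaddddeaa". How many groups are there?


Input: aabbbaaaddddeaa
Scanning for consecutive runs:
  Group 1: 'a' x 2 (positions 0-1)
  Group 2: 'b' x 3 (positions 2-4)
  Group 3: 'a' x 3 (positions 5-7)
  Group 4: 'd' x 4 (positions 8-11)
  Group 5: 'e' x 1 (positions 12-12)
  Group 6: 'a' x 2 (positions 13-14)
Total groups: 6

6


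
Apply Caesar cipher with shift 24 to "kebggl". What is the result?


Caesar cipher: shift "kebggl" by 24
  'k' (pos 10) + 24 = pos 8 = 'i'
  'e' (pos 4) + 24 = pos 2 = 'c'
  'b' (pos 1) + 24 = pos 25 = 'z'
  'g' (pos 6) + 24 = pos 4 = 'e'
  'g' (pos 6) + 24 = pos 4 = 'e'
  'l' (pos 11) + 24 = pos 9 = 'j'
Result: iczeej

iczeej


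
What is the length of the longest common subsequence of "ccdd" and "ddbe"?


LCS of "ccdd" and "ddbe"
DP table:
           d    d    b    e
      0    0    0    0    0
  c   0    0    0    0    0
  c   0    0    0    0    0
  d   0    1    1    1    1
  d   0    1    2    2    2
LCS length = dp[4][4] = 2

2


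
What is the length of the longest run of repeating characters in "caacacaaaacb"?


Input: "caacacaaaacb"
Scanning for longest run:
  Position 1 ('a'): new char, reset run to 1
  Position 2 ('a'): continues run of 'a', length=2
  Position 3 ('c'): new char, reset run to 1
  Position 4 ('a'): new char, reset run to 1
  Position 5 ('c'): new char, reset run to 1
  Position 6 ('a'): new char, reset run to 1
  Position 7 ('a'): continues run of 'a', length=2
  Position 8 ('a'): continues run of 'a', length=3
  Position 9 ('a'): continues run of 'a', length=4
  Position 10 ('c'): new char, reset run to 1
  Position 11 ('b'): new char, reset run to 1
Longest run: 'a' with length 4

4


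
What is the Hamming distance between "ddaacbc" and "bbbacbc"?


Comparing "ddaacbc" and "bbbacbc" position by position:
  Position 0: 'd' vs 'b' => differ
  Position 1: 'd' vs 'b' => differ
  Position 2: 'a' vs 'b' => differ
  Position 3: 'a' vs 'a' => same
  Position 4: 'c' vs 'c' => same
  Position 5: 'b' vs 'b' => same
  Position 6: 'c' vs 'c' => same
Total differences (Hamming distance): 3

3


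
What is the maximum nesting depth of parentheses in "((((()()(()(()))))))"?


Input: "((((()()(()(()))))))"
Tracking depth:
  Position 0 '(': depth becomes 1
  Position 1 '(': depth becomes 2
  Position 2 '(': depth becomes 3
  Position 3 '(': depth becomes 4
  Position 4 '(': depth becomes 5
  Position 5 ')': depth becomes 4
  Position 6 '(': depth becomes 5
  Position 7 ')': depth becomes 4
  Position 8 '(': depth becomes 5
  Position 9 '(': depth becomes 6
  Position 10 ')': depth becomes 5
  Position 11 '(': depth becomes 6
  Position 12 '(': depth becomes 7
  Position 13 ')': depth becomes 6
  Position 14 ')': depth becomes 5
  Position 15 ')': depth becomes 4
  Position 16 ')': depth becomes 3
  Position 17 ')': depth becomes 2
  Position 18 ')': depth becomes 1
  Position 19 ')': depth becomes 0
Maximum depth reached: 7

7


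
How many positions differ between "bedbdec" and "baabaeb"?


Comparing "bedbdec" and "baabaeb" position by position:
  Position 0: 'b' vs 'b' => same
  Position 1: 'e' vs 'a' => DIFFER
  Position 2: 'd' vs 'a' => DIFFER
  Position 3: 'b' vs 'b' => same
  Position 4: 'd' vs 'a' => DIFFER
  Position 5: 'e' vs 'e' => same
  Position 6: 'c' vs 'b' => DIFFER
Positions that differ: 4

4


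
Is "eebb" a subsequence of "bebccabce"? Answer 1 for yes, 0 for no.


Check if "eebb" is a subsequence of "bebccabce"
Greedy scan:
  Position 0 ('b'): no match needed
  Position 1 ('e'): matches sub[0] = 'e'
  Position 2 ('b'): no match needed
  Position 3 ('c'): no match needed
  Position 4 ('c'): no match needed
  Position 5 ('a'): no match needed
  Position 6 ('b'): no match needed
  Position 7 ('c'): no match needed
  Position 8 ('e'): matches sub[1] = 'e'
Only matched 2/4 characters => not a subsequence

0


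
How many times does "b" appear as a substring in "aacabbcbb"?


Searching for "b" in "aacabbcbb"
Scanning each position:
  Position 0: "a" => no
  Position 1: "a" => no
  Position 2: "c" => no
  Position 3: "a" => no
  Position 4: "b" => MATCH
  Position 5: "b" => MATCH
  Position 6: "c" => no
  Position 7: "b" => MATCH
  Position 8: "b" => MATCH
Total occurrences: 4

4
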